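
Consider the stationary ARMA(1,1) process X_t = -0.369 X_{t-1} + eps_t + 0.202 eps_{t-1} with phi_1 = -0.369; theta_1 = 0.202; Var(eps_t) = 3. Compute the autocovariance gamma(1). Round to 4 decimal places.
\gamma(1) = -0.5367

Multiply the model equation by X_{t-k} and take expectations. With theta_0 = psi_0 = 1 and psi_j the MA(infinity) weights, this gives
  gamma(k) - sum_i phi_i gamma(k-i) = c_k,
  c_k = sigma^2 * sum_{j=k..q} theta_j psi_{j-k}   (c_k = 0 for k > q),
using gamma(-m) = gamma(m).
psi-weights needed (psi_j = theta_j + sum_i phi_i psi_{j-i}):
  psi_1 = theta_1 + phi_1 = 0.202 + (-0.369) = -0.167
Right-hand sides:
  c_0 = sigma^2 (1 + theta_1 psi_1) = 3 * (1 + (0.202)(-0.167)) = 3 * 0.966266 = 2.898798
  c_1 = sigma^2 theta_1 = 3 * (0.202) = 0.606
  c_2 = 0
Equations for k = 0 and k = 1 (AR order 1):
  gamma(0) = phi_1 gamma(1) + c_0
  gamma(1) = phi_1 gamma(0) + c_1
Substituting the second into the first: gamma(0) (1 - phi_1^2) = c_0 + phi_1 c_1, so
  gamma(0) = (c_0 + phi_1 c_1) / (1 - phi_1^2) = (2.898798 + (-0.369)(0.606)) / (1 - (-0.369)^2) = 2.675184 / 0.863839 = 3.096855.
  gamma(1) = phi_1 gamma(0) + c_1 = (-0.369)(3.096855) + (0.606) = -0.536739.
Therefore gamma(1) = -0.5367 (to 4 decimal places).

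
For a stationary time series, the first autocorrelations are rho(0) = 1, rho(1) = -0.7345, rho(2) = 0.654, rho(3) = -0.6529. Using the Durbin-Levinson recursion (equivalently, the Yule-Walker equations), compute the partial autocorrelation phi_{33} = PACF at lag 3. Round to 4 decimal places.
\phi_{33} = -0.2531

The PACF at lag k is phi_{kk}, the last component of the solution
to the Yule-Walker system G_k phi = r_k where
  (G_k)_{ij} = rho(|i - j|), (r_k)_i = rho(i), i,j = 1..k.
Equivalently, Durbin-Levinson gives phi_{kk} iteratively:
  phi_{11} = rho(1)
  phi_{kk} = [rho(k) - sum_{j=1..k-1} phi_{k-1,j} rho(k-j)]
            / [1 - sum_{j=1..k-1} phi_{k-1,j} rho(j)],
  phi_{k,j} = phi_{k-1,j} - phi_{kk} phi_{k-1,k-j},  j = 1..k-1.
Step k = 1:
  phi_11 = rho(1) = -0.7345.
Step k = 2:
  phi_22 = [rho(2) - phi_11 rho(1)] / [1 - phi_11 rho(1)] = [0.654 - (-0.7345)(-0.7345)] / [1 - (-0.7345)(-0.7345)]
         = 0.11450975 / 0.46050975 = 0.248659.
  Update: phi_21 = phi_11 - phi_22 phi_11 = -0.7345 - (0.248659)(-0.7345) = -0.55186.
Step k = 3:
  phi_33 = [rho(3) - phi_21 rho(2) - phi_22 rho(1)] / [1 - phi_21 rho(1) - phi_22 rho(2)]
    numerator   = -0.6529 - (-0.55186)(0.654) - (0.248659)(-0.7345) = -0.10934363
    denominator = 1 - (-0.55186)(-0.7345) - (0.248659)(0.654) = 0.43203591
  phi_33 = -0.10934363 / 0.43203591 = -0.2531.
Therefore phi_{33} = -0.2531.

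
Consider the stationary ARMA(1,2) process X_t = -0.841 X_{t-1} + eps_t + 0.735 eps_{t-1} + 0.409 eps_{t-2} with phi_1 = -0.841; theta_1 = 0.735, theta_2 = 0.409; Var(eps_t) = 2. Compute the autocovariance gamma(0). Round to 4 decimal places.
\gamma(0) = 3.7180

Multiply the model equation by X_{t-k} and take expectations. With theta_0 = psi_0 = 1 and psi_j the MA(infinity) weights, this gives
  gamma(k) - sum_i phi_i gamma(k-i) = c_k,
  c_k = sigma^2 * sum_{j=k..q} theta_j psi_{j-k}   (c_k = 0 for k > q),
using gamma(-m) = gamma(m).
psi-weights needed (psi_j = theta_j + sum_i phi_i psi_{j-i}):
  psi_1 = theta_1 + phi_1 = 0.735 + (-0.841) = -0.106
  psi_2 = theta_2 + phi_1 psi_1 = 0.409 + (-0.841)(-0.106) = 0.498146
Right-hand sides:
  c_0 = sigma^2 (1 + theta_1 psi_1 + theta_2 psi_2) = 2 * (1 + (0.735)(-0.106) + (0.409)(0.498146)) = 2 * 1.125832 = 2.251663
  c_1 = sigma^2 (theta_1 + theta_2 psi_1) = 2 * (0.735 + (0.409)(-0.106)) = 1.383292
  c_2 = sigma^2 theta_2 = 2 * (0.409) = 0.818
Equations for k = 0 and k = 1 (AR order 1):
  gamma(0) = phi_1 gamma(1) + c_0
  gamma(1) = phi_1 gamma(0) + c_1
Substituting the second into the first: gamma(0) (1 - phi_1^2) = c_0 + phi_1 c_1, so
  gamma(0) = (c_0 + phi_1 c_1) / (1 - phi_1^2) = (2.251663 + (-0.841)(1.383292)) / (1 - (-0.841)^2) = 1.088315 / 0.292719 = 3.717951.
Therefore gamma(0) = 3.7180 (to 4 decimal places).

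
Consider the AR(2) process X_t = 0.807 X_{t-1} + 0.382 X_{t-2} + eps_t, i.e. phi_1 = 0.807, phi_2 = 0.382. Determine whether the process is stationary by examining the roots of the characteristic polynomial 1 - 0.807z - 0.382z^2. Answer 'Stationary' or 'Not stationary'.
\text{Not stationary}

The AR(p) characteristic polynomial is P(z) = 1 - 0.807z - 0.382z^2.
Stationarity requires all roots to lie outside the unit circle, i.e. |z| > 1 for every root.
Set 1 + (-0.807) z + (-0.382) z^2 = 0, i.e. a z^2 + b z + c = 0 with a = -0.382, b = -0.807, c = 1.
Discriminant D = b^2 - 4ac = (-0.807)^2 - 4*(-0.382)*1 = 0.651249 - (-1.528) = 2.179249.
D >= 0, so the roots are real: z = (-b +/- sqrt(D)) / (2a) = (0.807 +/- 1.476228) / (-0.764).
  z_1 = (0.807 + 1.476228) / (-0.764) = -2.9885,   |z_1| = 2.9885.
  z_2 = (0.807 - 1.476228) / (-0.764) = 0.876,   |z_2| = 0.876.
Moduli of all roots: 2.9885, 0.8760.
All moduli strictly greater than 1? No.
Verdict: Not stationary.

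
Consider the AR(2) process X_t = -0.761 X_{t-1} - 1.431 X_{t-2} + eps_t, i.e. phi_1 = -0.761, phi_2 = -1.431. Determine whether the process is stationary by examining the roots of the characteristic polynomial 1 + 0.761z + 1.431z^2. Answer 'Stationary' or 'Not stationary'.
\text{Not stationary}

The AR(p) characteristic polynomial is P(z) = 1 + 0.761z + 1.431z^2.
Stationarity requires all roots to lie outside the unit circle, i.e. |z| > 1 for every root.
Set 1 + (0.761) z + (1.431) z^2 = 0, i.e. a z^2 + b z + c = 0 with a = 1.431, b = 0.761, c = 1.
Discriminant D = b^2 - 4ac = (0.761)^2 - 4*(1.431)*1 = 0.579121 - (5.724) = -5.144879.
D < 0, so the roots are the complex-conjugate pair z = (-b +/- i sqrt(-D)) / (2a) = -0.2659 +/- 0.7925i.
For a conjugate pair |z|^2 = z * conj(z) = (product of roots) = c/a = 1/(1.431) = 0.698812, so |z| = sqrt(0.698812) = 0.8359 for both roots.
Moduli of all roots: 0.8359, 0.8359.
All moduli strictly greater than 1? No.
Verdict: Not stationary.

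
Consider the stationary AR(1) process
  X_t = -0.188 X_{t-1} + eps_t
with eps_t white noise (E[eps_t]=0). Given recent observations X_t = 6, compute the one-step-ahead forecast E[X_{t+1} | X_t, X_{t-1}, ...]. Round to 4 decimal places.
E[X_{t+1} \mid \mathcal F_t] = -1.1280

For an AR(p) model X_t = c + sum_i phi_i X_{t-i} + eps_t, the
one-step-ahead conditional mean is
  E[X_{t+1} | X_t, ...] = c + sum_i phi_i X_{t+1-i}.
Substitute known values:
  E[X_{t+1} | ...] = (-0.188) * (6)
                   = -1.1280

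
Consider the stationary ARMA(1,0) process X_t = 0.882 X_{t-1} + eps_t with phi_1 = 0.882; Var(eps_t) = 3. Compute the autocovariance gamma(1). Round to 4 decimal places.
\gamma(1) = 11.9148

Multiply the model equation by X_{t-k} and take expectations. With theta_0 = psi_0 = 1 and psi_j the MA(infinity) weights, this gives
  gamma(k) - sum_i phi_i gamma(k-i) = c_k,
  c_k = sigma^2 * sum_{j=k..q} theta_j psi_{j-k}   (c_k = 0 for k > q),
using gamma(-m) = gamma(m).
Pure AR (q = 0): c_0 = sigma^2 = 3, c_k = 0 for k >= 1.
Equations for k = 0 and k = 1 (AR order 1):
  gamma(0) = phi_1 gamma(1) + c_0
  gamma(1) = phi_1 gamma(0) + c_1
Substituting the second into the first: gamma(0) (1 - phi_1^2) = c_0 + phi_1 c_1, so
  gamma(0) = c_0 / (1 - phi_1^2) = 3 / (1 - (0.882)^2) = 3 / 0.222076 = 13.508889.
  gamma(1) = phi_1 gamma(0) = (0.882)(13.508889) = 11.91484.
Therefore gamma(1) = 11.9148 (to 4 decimal places).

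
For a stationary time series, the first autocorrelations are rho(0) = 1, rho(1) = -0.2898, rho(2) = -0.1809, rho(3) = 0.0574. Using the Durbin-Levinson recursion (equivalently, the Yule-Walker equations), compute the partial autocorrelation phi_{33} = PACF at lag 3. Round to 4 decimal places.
\phi_{33} = -0.1120

The PACF at lag k is phi_{kk}, the last component of the solution
to the Yule-Walker system G_k phi = r_k where
  (G_k)_{ij} = rho(|i - j|), (r_k)_i = rho(i), i,j = 1..k.
Equivalently, Durbin-Levinson gives phi_{kk} iteratively:
  phi_{11} = rho(1)
  phi_{kk} = [rho(k) - sum_{j=1..k-1} phi_{k-1,j} rho(k-j)]
            / [1 - sum_{j=1..k-1} phi_{k-1,j} rho(j)],
  phi_{k,j} = phi_{k-1,j} - phi_{kk} phi_{k-1,k-j},  j = 1..k-1.
Step k = 1:
  phi_11 = rho(1) = -0.2898.
Step k = 2:
  phi_22 = [rho(2) - phi_11 rho(1)] / [1 - phi_11 rho(1)] = [-0.1809 - (-0.2898)(-0.2898)] / [1 - (-0.2898)(-0.2898)]
         = -0.26488404 / 0.91601596 = -0.28917.
  Update: phi_21 = phi_11 - phi_22 phi_11 = -0.2898 - (-0.28917)(-0.2898) = -0.373601.
Step k = 3:
  phi_33 = [rho(3) - phi_21 rho(2) - phi_22 rho(1)] / [1 - phi_21 rho(1) - phi_22 rho(2)]
    numerator   = 0.0574 - (-0.373601)(-0.1809) - (-0.28917)(-0.2898) = -0.09398586
    denominator = 1 - (-0.373601)(-0.2898) - (-0.28917)(-0.1809) = 0.83941953
  phi_33 = -0.09398586 / 0.83941953 = -0.112.
Therefore phi_{33} = -0.1120.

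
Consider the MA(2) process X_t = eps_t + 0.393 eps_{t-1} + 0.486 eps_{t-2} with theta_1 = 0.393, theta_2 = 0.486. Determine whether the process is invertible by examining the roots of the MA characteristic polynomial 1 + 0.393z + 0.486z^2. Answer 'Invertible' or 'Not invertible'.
\text{Invertible}

The MA(q) characteristic polynomial is P(z) = 1 + 0.393z + 0.486z^2.
Invertibility requires all roots to lie outside the unit circle, i.e. |z| > 1 for every root.
Set 1 + (0.393) z + (0.486) z^2 = 0, i.e. a z^2 + b z + c = 0 with a = 0.486, b = 0.393, c = 1.
Discriminant D = b^2 - 4ac = (0.393)^2 - 4*(0.486)*1 = 0.154449 - (1.944) = -1.789551.
D < 0, so the roots are the complex-conjugate pair z = (-b +/- i sqrt(-D)) / (2a) = -0.4043 +/- 1.3763i.
For a conjugate pair |z|^2 = z * conj(z) = (product of roots) = c/a = 1/(0.486) = 2.057613, so |z| = sqrt(2.057613) = 1.4344 for both roots.
Moduli of all roots: 1.4344, 1.4344.
All moduli strictly greater than 1? Yes.
Verdict: Invertible.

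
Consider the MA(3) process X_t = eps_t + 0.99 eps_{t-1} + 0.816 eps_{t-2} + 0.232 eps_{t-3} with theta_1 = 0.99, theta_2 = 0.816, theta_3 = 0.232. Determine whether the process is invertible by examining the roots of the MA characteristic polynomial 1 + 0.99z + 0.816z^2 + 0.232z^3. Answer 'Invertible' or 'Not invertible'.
\text{Invertible}

The MA(q) characteristic polynomial is P(z) = 1 + 0.99z + 0.816z^2 + 0.232z^3.
Invertibility requires all roots to lie outside the unit circle, i.e. |z| > 1 for every root.
Degree 3: look for a simple real root z0 first, then factor out (1 - z/z0) and solve the remaining quadratic.
Testing z0 = -2.5: P(-2.5) = 1 + (0.99)(-2.5) + (0.816)(-2.5)^2 + (0.232)(-2.5)^3
  = 1 + (-2.475) + (5.1) + (-3.625) = 0.  So z_0 = -2.5 is a root, |z_0| = 2.5.
Divide out the factor (1 + 0.4 z) = (1 - z/z0) (since 1/z0 = -0.4):
  P(z) = (1 + 0.4 z)(1 + (0.59) z + (0.58) z^2)
  [check: z-coef 0.59 - (-0.4) = 0.99; z^2-coef 0.58 - (-0.4)(0.59) = 0.816; z^3-coef -(-0.4)(0.58) = 0.232.]
Remaining roots from the quadratic factor 1 + (0.59) z + (0.58) z^2:
  Set 1 + (0.59) z + (0.58) z^2 = 0, i.e. a z^2 + b z + c = 0 with a = 0.58, b = 0.59, c = 1.
  Discriminant D = b^2 - 4ac = (0.59)^2 - 4*(0.58)*1 = 0.3481 - (2.32) = -1.9719.
  D < 0, so the roots are the complex-conjugate pair z = (-b +/- i sqrt(-D)) / (2a) = -0.5086 +/- 1.2106i.
  For a conjugate pair |z|^2 = z * conj(z) = (product of roots) = c/a = 1/(0.58) = 1.724138, so |z| = sqrt(1.724138) = 1.3131 for both roots.
Moduli of all roots: 2.5000, 1.3131, 1.3131.
All moduli strictly greater than 1? Yes.
Verdict: Invertible.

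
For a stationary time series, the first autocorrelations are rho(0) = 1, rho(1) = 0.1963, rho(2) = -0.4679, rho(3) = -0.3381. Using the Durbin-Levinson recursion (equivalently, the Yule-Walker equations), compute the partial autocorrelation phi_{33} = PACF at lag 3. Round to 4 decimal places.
\phi_{33} = -0.1360

The PACF at lag k is phi_{kk}, the last component of the solution
to the Yule-Walker system G_k phi = r_k where
  (G_k)_{ij} = rho(|i - j|), (r_k)_i = rho(i), i,j = 1..k.
Equivalently, Durbin-Levinson gives phi_{kk} iteratively:
  phi_{11} = rho(1)
  phi_{kk} = [rho(k) - sum_{j=1..k-1} phi_{k-1,j} rho(k-j)]
            / [1 - sum_{j=1..k-1} phi_{k-1,j} rho(j)],
  phi_{k,j} = phi_{k-1,j} - phi_{kk} phi_{k-1,k-j},  j = 1..k-1.
Step k = 1:
  phi_11 = rho(1) = 0.1963.
Step k = 2:
  phi_22 = [rho(2) - phi_11 rho(1)] / [1 - phi_11 rho(1)] = [-0.4679 - (0.1963)(0.1963)] / [1 - (0.1963)(0.1963)]
         = -0.50643369 / 0.96146631 = -0.526731.
  Update: phi_21 = phi_11 - phi_22 phi_11 = 0.1963 - (-0.526731)(0.1963) = 0.299697.
Step k = 3:
  phi_33 = [rho(3) - phi_21 rho(2) - phi_22 rho(1)] / [1 - phi_21 rho(1) - phi_22 rho(2)]
    numerator   = -0.3381 - (0.299697)(-0.4679) - (-0.526731)(0.1963) = -0.09447447
    denominator = 1 - (0.299697)(0.1963) - (-0.526731)(-0.4679) = 0.69471221
  phi_33 = -0.09447447 / 0.69471221 = -0.136.
Therefore phi_{33} = -0.1360.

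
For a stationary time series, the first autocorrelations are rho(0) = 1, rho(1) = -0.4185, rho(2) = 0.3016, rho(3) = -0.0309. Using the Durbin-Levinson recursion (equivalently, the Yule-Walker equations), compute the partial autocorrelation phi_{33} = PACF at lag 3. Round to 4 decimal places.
\phi_{33} = 0.1740

The PACF at lag k is phi_{kk}, the last component of the solution
to the Yule-Walker system G_k phi = r_k where
  (G_k)_{ij} = rho(|i - j|), (r_k)_i = rho(i), i,j = 1..k.
Equivalently, Durbin-Levinson gives phi_{kk} iteratively:
  phi_{11} = rho(1)
  phi_{kk} = [rho(k) - sum_{j=1..k-1} phi_{k-1,j} rho(k-j)]
            / [1 - sum_{j=1..k-1} phi_{k-1,j} rho(j)],
  phi_{k,j} = phi_{k-1,j} - phi_{kk} phi_{k-1,k-j},  j = 1..k-1.
Step k = 1:
  phi_11 = rho(1) = -0.4185.
Step k = 2:
  phi_22 = [rho(2) - phi_11 rho(1)] / [1 - phi_11 rho(1)] = [0.3016 - (-0.4185)(-0.4185)] / [1 - (-0.4185)(-0.4185)]
         = 0.12645775 / 0.82485775 = 0.153309.
  Update: phi_21 = phi_11 - phi_22 phi_11 = -0.4185 - (0.153309)(-0.4185) = -0.35434.
Step k = 3:
  phi_33 = [rho(3) - phi_21 rho(2) - phi_22 rho(1)] / [1 - phi_21 rho(1) - phi_22 rho(2)]
    numerator   = -0.0309 - (-0.35434)(0.3016) - (0.153309)(-0.4185) = 0.14012869
    denominator = 1 - (-0.35434)(-0.4185) - (0.153309)(0.3016) = 0.8054707
  phi_33 = 0.14012869 / 0.8054707 = 0.174.
Therefore phi_{33} = 0.1740.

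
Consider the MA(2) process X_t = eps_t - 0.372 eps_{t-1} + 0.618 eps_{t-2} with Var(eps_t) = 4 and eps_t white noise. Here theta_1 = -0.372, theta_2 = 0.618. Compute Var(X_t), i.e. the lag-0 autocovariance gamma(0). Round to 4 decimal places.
\gamma(0) = 6.0812

For an MA(q) process X_t = eps_t + sum_i theta_i eps_{t-i} with
Var(eps_t) = sigma^2, the variance is
  gamma(0) = sigma^2 * (1 + sum_i theta_i^2).
  sum_i theta_i^2 = (-0.372)^2 + (0.618)^2 = 0.138384 + 0.381924 = 0.520308.
  gamma(0) = 4 * (1 + 0.520308) = 4 * 1.520308 = 6.081232, which rounds to 6.0812.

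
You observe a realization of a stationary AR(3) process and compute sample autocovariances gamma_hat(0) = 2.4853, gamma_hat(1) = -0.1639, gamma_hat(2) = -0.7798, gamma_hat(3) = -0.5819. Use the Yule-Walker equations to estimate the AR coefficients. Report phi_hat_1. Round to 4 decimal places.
\hat\phi_{1} = -0.1880

The Yule-Walker equations for an AR(p) process read, in matrix form,
  Gamma_p phi = r_p,   with   (Gamma_p)_{ij} = gamma(|i - j|),
                       (r_p)_i = gamma(i),   i,j = 1..p.
Substitute the sample gammas (Toeplitz matrix and right-hand side of size 3):
  Gamma_p = [[2.4853, -0.1639, -0.7798], [-0.1639, 2.4853, -0.1639], [-0.7798, -0.1639, 2.4853]]
  r_p     = [-0.1639, -0.7798, -0.5819]
Written out (R1..R3):
  (R1) 2.4853 phi_1 - 0.1639 phi_2 - 0.7798 phi_3 = -0.1639
  (R2) -0.1639 phi_1 + 2.4853 phi_2 - 0.1639 phi_3 = -0.7798
  (R3) -0.7798 phi_1 - 0.1639 phi_2 + 2.4853 phi_3 = -0.5819
Gaussian elimination:
  R2 <- R2 - (-0.1639/2.4853) R1 = R2 - (-0.065948) R1:  2.474491 phi_2 - 0.215326 phi_3 = -0.790609
  R3 <- R3 - (-0.7798/2.4853) R1 = R3 - (-0.313765) R1:  -0.215326 phi_2 + 2.240626 phi_3 = -0.633326
  R3 <- R3 - (-0.215326/2.474491) R2 = R3 - (-0.087018) R2:  2.221889 phi_3 = -0.702124
Back-substitution:
  phi_hat_3 = -0.702124 / 2.221889 = -0.316003
  phi_hat_2 = (-0.790609 - (-0.215326)(-0.316003)) / 2.474491 = -0.347002
  phi_hat_1 = (-0.1639 - (-0.1639)(-0.347002) - (-0.7798)(-0.316003)) / 2.4853 = -0.187982
So phi_hat = [-0.1880, -0.3470, -0.3160].
Therefore phi_hat_1 = -0.1880.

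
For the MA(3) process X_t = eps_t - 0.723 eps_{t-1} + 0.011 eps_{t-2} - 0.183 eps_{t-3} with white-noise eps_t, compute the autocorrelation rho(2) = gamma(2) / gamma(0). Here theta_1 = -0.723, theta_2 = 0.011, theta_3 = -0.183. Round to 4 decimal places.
\rho(2) = 0.0921

For an MA(q) process with theta_0 = 1, the autocovariance is
  gamma(k) = sigma^2 * sum_{i=0..q-k} theta_i * theta_{i+k},
and rho(k) = gamma(k) / gamma(0). Sigma^2 cancels.
  numerator   = (1)*(0.011) + (-0.723)*(-0.183) = 0.143309.
  denominator = (1)^2 + (-0.723)^2 + (0.011)^2 + (-0.183)^2 = 1.556339.
  rho(2) = 0.143309 / 1.556339 = 0.0921.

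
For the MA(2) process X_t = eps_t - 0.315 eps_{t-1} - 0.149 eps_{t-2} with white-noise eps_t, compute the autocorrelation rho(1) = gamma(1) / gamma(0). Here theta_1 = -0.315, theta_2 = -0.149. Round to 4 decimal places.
\rho(1) = -0.2390

For an MA(q) process with theta_0 = 1, the autocovariance is
  gamma(k) = sigma^2 * sum_{i=0..q-k} theta_i * theta_{i+k},
and rho(k) = gamma(k) / gamma(0). Sigma^2 cancels.
  numerator   = (1)*(-0.315) + (-0.315)*(-0.149) = -0.268065.
  denominator = (1)^2 + (-0.315)^2 + (-0.149)^2 = 1.121426.
  rho(1) = -0.268065 / 1.121426 = -0.2390.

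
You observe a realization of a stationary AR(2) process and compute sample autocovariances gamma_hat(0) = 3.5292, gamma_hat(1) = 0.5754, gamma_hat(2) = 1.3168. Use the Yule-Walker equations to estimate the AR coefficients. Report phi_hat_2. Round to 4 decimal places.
\hat\phi_{2} = 0.3560

The Yule-Walker equations for an AR(p) process read, in matrix form,
  Gamma_p phi = r_p,   with   (Gamma_p)_{ij} = gamma(|i - j|),
                       (r_p)_i = gamma(i),   i,j = 1..p.
Substitute the sample gammas (Toeplitz matrix and right-hand side of size 2):
  Gamma_p = [[3.5292, 0.5754], [0.5754, 3.5292]]
  r_p     = [0.5754, 1.3168]
Written out:
  3.5292 phi_1 + 0.5754 phi_2 = 0.5754
  0.5754 phi_1 + 3.5292 phi_2 = 1.3168
Solve by Cramer's rule:
  det = gamma(0)^2 - gamma(1)^2 = (3.5292)^2 - (0.5754)^2 = 12.45525264 - 0.33108516 = 12.12416748
  phi_hat_1 = [gamma(1) gamma(0) - gamma(1) gamma(2)] / det = [(0.5754)(3.5292) - (0.5754)(1.3168)] / 12.12416748 = 1.27301496 / 12.12416748 = 0.105
  phi_hat_2 = [gamma(0) gamma(2) - gamma(1)^2] / det = [(3.5292)(1.3168) - (0.5754)^2] / 12.12416748 = 4.3161654 / 12.12416748 = 0.356
So phi_hat = [0.1050, 0.3560].
Therefore phi_hat_2 = 0.3560.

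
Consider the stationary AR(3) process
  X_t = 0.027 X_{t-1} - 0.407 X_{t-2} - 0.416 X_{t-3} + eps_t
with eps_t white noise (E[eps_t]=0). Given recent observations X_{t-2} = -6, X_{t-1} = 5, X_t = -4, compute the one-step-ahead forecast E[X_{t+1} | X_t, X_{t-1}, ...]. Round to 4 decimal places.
E[X_{t+1} \mid \mathcal F_t] = 0.3530

For an AR(p) model X_t = c + sum_i phi_i X_{t-i} + eps_t, the
one-step-ahead conditional mean is
  E[X_{t+1} | X_t, ...] = c + sum_i phi_i X_{t+1-i}.
Substitute known values:
  E[X_{t+1} | ...] = (0.027) * (-4) + (-0.407) * (5) + (-0.416) * (-6)
                   = 0.3530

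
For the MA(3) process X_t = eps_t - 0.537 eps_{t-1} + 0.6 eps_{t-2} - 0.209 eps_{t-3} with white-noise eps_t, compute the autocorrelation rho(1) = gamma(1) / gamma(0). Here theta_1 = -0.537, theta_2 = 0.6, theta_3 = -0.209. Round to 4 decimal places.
\rho(1) = -0.5819

For an MA(q) process with theta_0 = 1, the autocovariance is
  gamma(k) = sigma^2 * sum_{i=0..q-k} theta_i * theta_{i+k},
and rho(k) = gamma(k) / gamma(0). Sigma^2 cancels.
  numerator   = (1)*(-0.537) + (-0.537)*(0.6) + (0.6)*(-0.209) = -0.9846.
  denominator = (1)^2 + (-0.537)^2 + (0.6)^2 + (-0.209)^2 = 1.69205.
  rho(1) = -0.9846 / 1.69205 = -0.5819.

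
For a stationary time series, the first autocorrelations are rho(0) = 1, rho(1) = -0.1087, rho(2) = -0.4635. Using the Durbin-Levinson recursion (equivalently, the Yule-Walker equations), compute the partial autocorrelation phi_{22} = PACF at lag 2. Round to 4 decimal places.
\phi_{22} = -0.4810

The PACF at lag k is phi_{kk}, the last component of the solution
to the Yule-Walker system G_k phi = r_k where
  (G_k)_{ij} = rho(|i - j|), (r_k)_i = rho(i), i,j = 1..k.
Equivalently, Durbin-Levinson gives phi_{kk} iteratively:
  phi_{11} = rho(1)
  phi_{kk} = [rho(k) - sum_{j=1..k-1} phi_{k-1,j} rho(k-j)]
            / [1 - sum_{j=1..k-1} phi_{k-1,j} rho(j)],
  phi_{k,j} = phi_{k-1,j} - phi_{kk} phi_{k-1,k-j},  j = 1..k-1.
Step k = 1:
  phi_11 = rho(1) = -0.1087.
Step k = 2:
  phi_22 = [rho(2) - phi_11 rho(1)] / [1 - phi_11 rho(1)] = [-0.4635 - (-0.1087)(-0.1087)] / [1 - (-0.1087)(-0.1087)]
         = -0.47531569 / 0.98818431 = -0.481.
Therefore phi_{22} = -0.4810.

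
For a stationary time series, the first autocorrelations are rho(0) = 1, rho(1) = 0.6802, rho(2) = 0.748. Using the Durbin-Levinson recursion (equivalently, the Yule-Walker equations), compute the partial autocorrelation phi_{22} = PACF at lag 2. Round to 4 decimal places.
\phi_{22} = 0.5310

The PACF at lag k is phi_{kk}, the last component of the solution
to the Yule-Walker system G_k phi = r_k where
  (G_k)_{ij} = rho(|i - j|), (r_k)_i = rho(i), i,j = 1..k.
Equivalently, Durbin-Levinson gives phi_{kk} iteratively:
  phi_{11} = rho(1)
  phi_{kk} = [rho(k) - sum_{j=1..k-1} phi_{k-1,j} rho(k-j)]
            / [1 - sum_{j=1..k-1} phi_{k-1,j} rho(j)],
  phi_{k,j} = phi_{k-1,j} - phi_{kk} phi_{k-1,k-j},  j = 1..k-1.
Step k = 1:
  phi_11 = rho(1) = 0.6802.
Step k = 2:
  phi_22 = [rho(2) - phi_11 rho(1)] / [1 - phi_11 rho(1)] = [0.748 - (0.6802)(0.6802)] / [1 - (0.6802)(0.6802)]
         = 0.28532796 / 0.53732796 = 0.531.
Therefore phi_{22} = 0.5310.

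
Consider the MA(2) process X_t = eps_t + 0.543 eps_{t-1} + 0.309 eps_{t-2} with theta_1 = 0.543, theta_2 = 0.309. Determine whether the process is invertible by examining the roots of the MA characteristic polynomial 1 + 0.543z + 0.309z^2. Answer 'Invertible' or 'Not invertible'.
\text{Invertible}

The MA(q) characteristic polynomial is P(z) = 1 + 0.543z + 0.309z^2.
Invertibility requires all roots to lie outside the unit circle, i.e. |z| > 1 for every root.
Set 1 + (0.543) z + (0.309) z^2 = 0, i.e. a z^2 + b z + c = 0 with a = 0.309, b = 0.543, c = 1.
Discriminant D = b^2 - 4ac = (0.543)^2 - 4*(0.309)*1 = 0.294849 - (1.236) = -0.941151.
D < 0, so the roots are the complex-conjugate pair z = (-b +/- i sqrt(-D)) / (2a) = -0.8786 +/- 1.5698i.
For a conjugate pair |z|^2 = z * conj(z) = (product of roots) = c/a = 1/(0.309) = 3.236246, so |z| = sqrt(3.236246) = 1.799 for both roots.
Moduli of all roots: 1.7990, 1.7990.
All moduli strictly greater than 1? Yes.
Verdict: Invertible.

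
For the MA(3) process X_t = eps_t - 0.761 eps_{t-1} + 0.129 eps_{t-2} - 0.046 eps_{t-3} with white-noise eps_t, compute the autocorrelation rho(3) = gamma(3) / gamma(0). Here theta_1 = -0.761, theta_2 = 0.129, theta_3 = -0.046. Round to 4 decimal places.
\rho(3) = -0.0288

For an MA(q) process with theta_0 = 1, the autocovariance is
  gamma(k) = sigma^2 * sum_{i=0..q-k} theta_i * theta_{i+k},
and rho(k) = gamma(k) / gamma(0). Sigma^2 cancels.
  numerator   = (1)*(-0.046) = -0.046.
  denominator = (1)^2 + (-0.761)^2 + (0.129)^2 + (-0.046)^2 = 1.597878.
  rho(3) = -0.046 / 1.597878 = -0.0288.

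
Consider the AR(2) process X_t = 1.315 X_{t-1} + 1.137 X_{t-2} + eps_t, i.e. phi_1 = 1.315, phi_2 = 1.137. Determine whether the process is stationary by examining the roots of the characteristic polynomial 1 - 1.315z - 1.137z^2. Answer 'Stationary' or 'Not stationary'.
\text{Not stationary}

The AR(p) characteristic polynomial is P(z) = 1 - 1.315z - 1.137z^2.
Stationarity requires all roots to lie outside the unit circle, i.e. |z| > 1 for every root.
Set 1 + (-1.315) z + (-1.137) z^2 = 0, i.e. a z^2 + b z + c = 0 with a = -1.137, b = -1.315, c = 1.
Discriminant D = b^2 - 4ac = (-1.315)^2 - 4*(-1.137)*1 = 1.729225 - (-4.548) = 6.277225.
D >= 0, so the roots are real: z = (-b +/- sqrt(D)) / (2a) = (1.315 +/- 2.505439) / (-2.274).
  z_1 = (1.315 + 2.505439) / (-2.274) = -1.6801,   |z_1| = 1.6801.
  z_2 = (1.315 - 2.505439) / (-2.274) = 0.5235,   |z_2| = 0.5235.
Moduli of all roots: 1.6801, 0.5235.
All moduli strictly greater than 1? No.
Verdict: Not stationary.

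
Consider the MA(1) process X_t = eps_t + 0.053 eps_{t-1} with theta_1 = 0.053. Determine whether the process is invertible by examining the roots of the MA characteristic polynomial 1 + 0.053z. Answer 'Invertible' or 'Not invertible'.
\text{Invertible}

The MA(q) characteristic polynomial is P(z) = 1 + 0.053z.
Invertibility requires all roots to lie outside the unit circle, i.e. |z| > 1 for every root.
This is linear in z: 1 + (0.053) z = 0  =>  z = -1/(0.053) = -18.867925,  |z| = 18.867925.
Moduli of all roots: 18.8679.
All moduli strictly greater than 1? Yes.
Verdict: Invertible.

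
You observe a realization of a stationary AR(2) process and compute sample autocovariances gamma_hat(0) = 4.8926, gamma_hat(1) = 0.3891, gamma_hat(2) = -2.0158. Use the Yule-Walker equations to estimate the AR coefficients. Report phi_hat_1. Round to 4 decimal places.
\hat\phi_{1} = 0.1130

The Yule-Walker equations for an AR(p) process read, in matrix form,
  Gamma_p phi = r_p,   with   (Gamma_p)_{ij} = gamma(|i - j|),
                       (r_p)_i = gamma(i),   i,j = 1..p.
Substitute the sample gammas (Toeplitz matrix and right-hand side of size 2):
  Gamma_p = [[4.8926, 0.3891], [0.3891, 4.8926]]
  r_p     = [0.3891, -2.0158]
Written out:
  4.8926 phi_1 + 0.3891 phi_2 = 0.3891
  0.3891 phi_1 + 4.8926 phi_2 = -2.0158
Solve by Cramer's rule:
  det = gamma(0)^2 - gamma(1)^2 = (4.8926)^2 - (0.3891)^2 = 23.93753476 - 0.15139881 = 23.78613595
  phi_hat_1 = [gamma(1) gamma(0) - gamma(1) gamma(2)] / det = [(0.3891)(4.8926) - (0.3891)(-2.0158)] / 23.78613595 = 2.68805844 / 23.78613595 = 0.113
  phi_hat_2 = [gamma(0) gamma(2) - gamma(1)^2] / det = [(4.8926)(-2.0158) - (0.3891)^2] / 23.78613595 = -10.01390189 / 23.78613595 = -0.421
So phi_hat = [0.1130, -0.4210].
Therefore phi_hat_1 = 0.1130.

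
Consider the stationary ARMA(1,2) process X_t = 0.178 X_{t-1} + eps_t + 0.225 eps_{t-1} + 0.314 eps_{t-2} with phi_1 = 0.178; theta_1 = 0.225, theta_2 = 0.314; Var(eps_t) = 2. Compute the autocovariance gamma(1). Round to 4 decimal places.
\gamma(1) = 1.1716

Multiply the model equation by X_{t-k} and take expectations. With theta_0 = psi_0 = 1 and psi_j the MA(infinity) weights, this gives
  gamma(k) - sum_i phi_i gamma(k-i) = c_k,
  c_k = sigma^2 * sum_{j=k..q} theta_j psi_{j-k}   (c_k = 0 for k > q),
using gamma(-m) = gamma(m).
psi-weights needed (psi_j = theta_j + sum_i phi_i psi_{j-i}):
  psi_1 = theta_1 + phi_1 = 0.225 + (0.178) = 0.403
  psi_2 = theta_2 + phi_1 psi_1 = 0.314 + (0.178)(0.403) = 0.385734
Right-hand sides:
  c_0 = sigma^2 (1 + theta_1 psi_1 + theta_2 psi_2) = 2 * (1 + (0.225)(0.403) + (0.314)(0.385734)) = 2 * 1.211795 = 2.423591
  c_1 = sigma^2 (theta_1 + theta_2 psi_1) = 2 * (0.225 + (0.314)(0.403)) = 0.703084
  c_2 = sigma^2 theta_2 = 2 * (0.314) = 0.628
Equations for k = 0 and k = 1 (AR order 1):
  gamma(0) = phi_1 gamma(1) + c_0
  gamma(1) = phi_1 gamma(0) + c_1
Substituting the second into the first: gamma(0) (1 - phi_1^2) = c_0 + phi_1 c_1, so
  gamma(0) = (c_0 + phi_1 c_1) / (1 - phi_1^2) = (2.423591 + (0.178)(0.703084)) / (1 - (0.178)^2) = 2.54874 / 0.968316 = 2.632137.
  gamma(1) = phi_1 gamma(0) + c_1 = (0.178)(2.632137) + (0.703084) = 1.171604.
Therefore gamma(1) = 1.1716 (to 4 decimal places).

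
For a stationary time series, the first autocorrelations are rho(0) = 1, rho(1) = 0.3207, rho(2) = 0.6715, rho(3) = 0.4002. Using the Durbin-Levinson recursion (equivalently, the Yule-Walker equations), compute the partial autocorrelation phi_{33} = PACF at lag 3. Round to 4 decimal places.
\phi_{33} = 0.2200

The PACF at lag k is phi_{kk}, the last component of the solution
to the Yule-Walker system G_k phi = r_k where
  (G_k)_{ij} = rho(|i - j|), (r_k)_i = rho(i), i,j = 1..k.
Equivalently, Durbin-Levinson gives phi_{kk} iteratively:
  phi_{11} = rho(1)
  phi_{kk} = [rho(k) - sum_{j=1..k-1} phi_{k-1,j} rho(k-j)]
            / [1 - sum_{j=1..k-1} phi_{k-1,j} rho(j)],
  phi_{k,j} = phi_{k-1,j} - phi_{kk} phi_{k-1,k-j},  j = 1..k-1.
Step k = 1:
  phi_11 = rho(1) = 0.3207.
Step k = 2:
  phi_22 = [rho(2) - phi_11 rho(1)] / [1 - phi_11 rho(1)] = [0.6715 - (0.3207)(0.3207)] / [1 - (0.3207)(0.3207)]
         = 0.56865151 / 0.89715151 = 0.633841.
  Update: phi_21 = phi_11 - phi_22 phi_11 = 0.3207 - (0.633841)(0.3207) = 0.117427.
Step k = 3:
  phi_33 = [rho(3) - phi_21 rho(2) - phi_22 rho(1)] / [1 - phi_21 rho(1) - phi_22 rho(2)]
    numerator   = 0.4002 - (0.117427)(0.6715) - (0.633841)(0.3207) = 0.11807482
    denominator = 1 - (0.117427)(0.3207) - (0.633841)(0.6715) = 0.53671681
  phi_33 = 0.11807482 / 0.53671681 = 0.22.
Therefore phi_{33} = 0.2200.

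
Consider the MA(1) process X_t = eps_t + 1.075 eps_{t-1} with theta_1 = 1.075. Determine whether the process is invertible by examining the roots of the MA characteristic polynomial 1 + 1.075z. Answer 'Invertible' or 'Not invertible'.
\text{Not invertible}

The MA(q) characteristic polynomial is P(z) = 1 + 1.075z.
Invertibility requires all roots to lie outside the unit circle, i.e. |z| > 1 for every root.
This is linear in z: 1 + (1.075) z = 0  =>  z = -1/(1.075) = -0.930233,  |z| = 0.930233.
Moduli of all roots: 0.9302.
All moduli strictly greater than 1? No.
Verdict: Not invertible.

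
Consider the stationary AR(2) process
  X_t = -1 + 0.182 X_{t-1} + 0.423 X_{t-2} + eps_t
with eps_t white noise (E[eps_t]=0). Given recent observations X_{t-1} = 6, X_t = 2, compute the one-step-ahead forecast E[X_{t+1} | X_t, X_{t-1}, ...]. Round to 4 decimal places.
E[X_{t+1} \mid \mathcal F_t] = 1.9020

For an AR(p) model X_t = c + sum_i phi_i X_{t-i} + eps_t, the
one-step-ahead conditional mean is
  E[X_{t+1} | X_t, ...] = c + sum_i phi_i X_{t+1-i}.
Substitute known values:
  E[X_{t+1} | ...] = -1 + (0.182) * (2) + (0.423) * (6)
                   = 1.9020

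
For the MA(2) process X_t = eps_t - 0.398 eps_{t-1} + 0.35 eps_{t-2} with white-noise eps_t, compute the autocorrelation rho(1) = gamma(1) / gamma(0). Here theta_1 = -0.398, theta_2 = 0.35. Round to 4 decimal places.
\rho(1) = -0.4195

For an MA(q) process with theta_0 = 1, the autocovariance is
  gamma(k) = sigma^2 * sum_{i=0..q-k} theta_i * theta_{i+k},
and rho(k) = gamma(k) / gamma(0). Sigma^2 cancels.
  numerator   = (1)*(-0.398) + (-0.398)*(0.35) = -0.5373.
  denominator = (1)^2 + (-0.398)^2 + (0.35)^2 = 1.280904.
  rho(1) = -0.5373 / 1.280904 = -0.4195.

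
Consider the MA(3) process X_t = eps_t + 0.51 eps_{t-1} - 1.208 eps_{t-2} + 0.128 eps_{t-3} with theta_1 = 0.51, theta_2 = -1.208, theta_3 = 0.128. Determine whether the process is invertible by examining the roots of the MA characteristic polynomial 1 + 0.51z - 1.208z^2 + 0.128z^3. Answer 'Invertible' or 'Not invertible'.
\text{Not invertible}

The MA(q) characteristic polynomial is P(z) = 1 + 0.51z - 1.208z^2 + 0.128z^3.
Invertibility requires all roots to lie outside the unit circle, i.e. |z| > 1 for every root.
Degree 3: look for a simple real root z0 first, then factor out (1 - z/z0) and solve the remaining quadratic.
Testing z0 = 1.25: P(1.25) = 1 + (0.51)(1.25) + (-1.208)(1.25)^2 + (0.128)(1.25)^3
  = 1 + (0.6375) + (-1.8875) + (0.25) = 0.  So z_0 = 1.25 is a root, |z_0| = 1.25.
Divide out the factor (1 - 0.8 z) = (1 - z/z0) (since 1/z0 = 0.8):
  P(z) = (1 - 0.8 z)(1 + (1.31) z + (-0.16) z^2)
  [check: z-coef 1.31 - (0.8) = 0.51; z^2-coef -0.16 - (0.8)(1.31) = -1.208; z^3-coef -(0.8)(-0.16) = 0.128.]
Remaining roots from the quadratic factor 1 + (1.31) z + (-0.16) z^2:
  Set 1 + (1.31) z + (-0.16) z^2 = 0, i.e. a z^2 + b z + c = 0 with a = -0.16, b = 1.31, c = 1.
  Discriminant D = b^2 - 4ac = (1.31)^2 - 4*(-0.16)*1 = 1.7161 - (-0.64) = 2.3561.
  D >= 0, so the roots are real: z = (-b +/- sqrt(D)) / (2a) = (-1.31 +/- 1.534959) / (-0.32).
    z_1 = (-1.31 + 1.534959) / (-0.32) = -0.703,   |z_1| = 0.703.
    z_2 = (-1.31 - 1.534959) / (-0.32) = 8.8905,   |z_2| = 8.8905.
Moduli of all roots: 1.2500, 0.7030, 8.8905.
All moduli strictly greater than 1? No.
Verdict: Not invertible.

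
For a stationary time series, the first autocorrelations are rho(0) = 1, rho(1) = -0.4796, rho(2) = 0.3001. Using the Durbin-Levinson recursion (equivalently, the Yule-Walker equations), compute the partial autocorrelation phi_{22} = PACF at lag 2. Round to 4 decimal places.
\phi_{22} = 0.0910

The PACF at lag k is phi_{kk}, the last component of the solution
to the Yule-Walker system G_k phi = r_k where
  (G_k)_{ij} = rho(|i - j|), (r_k)_i = rho(i), i,j = 1..k.
Equivalently, Durbin-Levinson gives phi_{kk} iteratively:
  phi_{11} = rho(1)
  phi_{kk} = [rho(k) - sum_{j=1..k-1} phi_{k-1,j} rho(k-j)]
            / [1 - sum_{j=1..k-1} phi_{k-1,j} rho(j)],
  phi_{k,j} = phi_{k-1,j} - phi_{kk} phi_{k-1,k-j},  j = 1..k-1.
Step k = 1:
  phi_11 = rho(1) = -0.4796.
Step k = 2:
  phi_22 = [rho(2) - phi_11 rho(1)] / [1 - phi_11 rho(1)] = [0.3001 - (-0.4796)(-0.4796)] / [1 - (-0.4796)(-0.4796)]
         = 0.07008384 / 0.76998384 = 0.091.
Therefore phi_{22} = 0.0910.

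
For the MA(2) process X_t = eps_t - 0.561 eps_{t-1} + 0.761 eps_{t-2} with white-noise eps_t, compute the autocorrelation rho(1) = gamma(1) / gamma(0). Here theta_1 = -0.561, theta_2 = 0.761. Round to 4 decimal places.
\rho(1) = -0.5216

For an MA(q) process with theta_0 = 1, the autocovariance is
  gamma(k) = sigma^2 * sum_{i=0..q-k} theta_i * theta_{i+k},
and rho(k) = gamma(k) / gamma(0). Sigma^2 cancels.
  numerator   = (1)*(-0.561) + (-0.561)*(0.761) = -0.987921.
  denominator = (1)^2 + (-0.561)^2 + (0.761)^2 = 1.893842.
  rho(1) = -0.987921 / 1.893842 = -0.5216.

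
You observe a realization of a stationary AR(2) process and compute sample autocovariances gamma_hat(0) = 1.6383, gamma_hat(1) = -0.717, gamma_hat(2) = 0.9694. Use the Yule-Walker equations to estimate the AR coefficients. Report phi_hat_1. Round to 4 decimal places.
\hat\phi_{1} = -0.2210

The Yule-Walker equations for an AR(p) process read, in matrix form,
  Gamma_p phi = r_p,   with   (Gamma_p)_{ij} = gamma(|i - j|),
                       (r_p)_i = gamma(i),   i,j = 1..p.
Substitute the sample gammas (Toeplitz matrix and right-hand side of size 2):
  Gamma_p = [[1.6383, -0.717], [-0.717, 1.6383]]
  r_p     = [-0.717, 0.9694]
Written out:
  1.6383 phi_1 - 0.717 phi_2 = -0.717
  -0.717 phi_1 + 1.6383 phi_2 = 0.9694
Solve by Cramer's rule:
  det = gamma(0)^2 - gamma(1)^2 = (1.6383)^2 - (-0.717)^2 = 2.68402689 - 0.514089 = 2.16993789
  phi_hat_1 = [gamma(1) gamma(0) - gamma(1) gamma(2)] / det = [(-0.717)(1.6383) - (-0.717)(0.9694)] / 2.16993789 = -0.4796013 / 2.16993789 = -0.221
  phi_hat_2 = [gamma(0) gamma(2) - gamma(1)^2] / det = [(1.6383)(0.9694) - (-0.717)^2] / 2.16993789 = 1.07407902 / 2.16993789 = 0.495
So phi_hat = [-0.2210, 0.4950].
Therefore phi_hat_1 = -0.2210.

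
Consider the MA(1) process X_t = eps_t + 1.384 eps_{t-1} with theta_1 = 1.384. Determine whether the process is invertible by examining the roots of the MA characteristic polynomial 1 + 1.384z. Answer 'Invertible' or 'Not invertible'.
\text{Not invertible}

The MA(q) characteristic polynomial is P(z) = 1 + 1.384z.
Invertibility requires all roots to lie outside the unit circle, i.e. |z| > 1 for every root.
This is linear in z: 1 + (1.384) z = 0  =>  z = -1/(1.384) = -0.722543,  |z| = 0.722543.
Moduli of all roots: 0.7225.
All moduli strictly greater than 1? No.
Verdict: Not invertible.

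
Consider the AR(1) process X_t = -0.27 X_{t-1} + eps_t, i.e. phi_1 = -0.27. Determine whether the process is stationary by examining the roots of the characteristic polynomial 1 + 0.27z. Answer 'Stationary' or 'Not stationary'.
\text{Stationary}

The AR(p) characteristic polynomial is P(z) = 1 + 0.27z.
Stationarity requires all roots to lie outside the unit circle, i.e. |z| > 1 for every root.
This is linear in z: 1 + (0.27) z = 0  =>  z = -1/(0.27) = -3.703704,  |z| = 3.703704.
Moduli of all roots: 3.7037.
All moduli strictly greater than 1? Yes.
Verdict: Stationary.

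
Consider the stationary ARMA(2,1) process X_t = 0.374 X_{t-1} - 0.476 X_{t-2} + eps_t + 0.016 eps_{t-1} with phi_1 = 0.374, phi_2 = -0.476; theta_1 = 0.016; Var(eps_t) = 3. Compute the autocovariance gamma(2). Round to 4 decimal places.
\gamma(2) = -1.5813

Multiply the model equation by X_{t-k} and take expectations. With theta_0 = psi_0 = 1 and psi_j the MA(infinity) weights, this gives
  gamma(k) - sum_i phi_i gamma(k-i) = c_k,
  c_k = sigma^2 * sum_{j=k..q} theta_j psi_{j-k}   (c_k = 0 for k > q),
using gamma(-m) = gamma(m).
psi-weights needed (psi_j = theta_j + sum_i phi_i psi_{j-i}):
  psi_1 = theta_1 + phi_1 = 0.016 + (0.374) = 0.39
Right-hand sides:
  c_0 = sigma^2 (1 + theta_1 psi_1) = 3 * (1 + (0.016)(0.39)) = 3 * 1.00624 = 3.01872
  c_1 = sigma^2 theta_1 = 3 * (0.016) = 0.048
  c_2 = 0
Equations for k = 0, 1, 2 (AR order 2, c_2 = 0):
  (E0) gamma(0) = phi_1 gamma(1) + phi_2 gamma(2) + c_0
  (E1) gamma(1) = phi_1 gamma(0) + phi_2 gamma(1) + c_1
  (E2) gamma(2) = phi_1 gamma(1) + phi_2 gamma(0)
From (E1): gamma(1) = A gamma(0) + B with
  A = phi_1 / (1 - phi_2) = 0.374 / 1.476 = 0.253388,   B = c_1 / (1 - phi_2) = 0.048 / 1.476 = 0.03252.
Insert (E2) into (E0): gamma(0) (1 - phi_2^2) = phi_1 (1 + phi_2) gamma(1) + c_0.
  phi_1 (1 + phi_2) = (0.374)(0.524) = 0.195976,   1 - phi_2^2 = 0.773424.
Replace gamma(1) by A gamma(0) + B and collect gamma(0):
  gamma(0) [0.773424 - (0.195976)(0.253388)] = (0.195976)(0.03252) + 3.01872
  gamma(0) * 0.723766 = 3.025093
  gamma(0) = 3.025093 / 0.723766 = 4.179656.
  gamma(1) = A gamma(0) + B = (0.253388)(4.179656) + (0.03252) = 1.091593.
  gamma(2) = phi_1 gamma(1) + phi_2 gamma(0) = (0.374)(1.091593) + (-0.476)(4.179656) = -1.58126.
Therefore gamma(2) = -1.5813 (to 4 decimal places).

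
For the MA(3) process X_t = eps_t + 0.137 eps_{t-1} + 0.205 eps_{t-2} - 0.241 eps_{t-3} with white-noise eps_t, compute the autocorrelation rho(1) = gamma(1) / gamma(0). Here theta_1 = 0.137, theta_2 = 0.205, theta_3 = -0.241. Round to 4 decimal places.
\rho(1) = 0.1034

For an MA(q) process with theta_0 = 1, the autocovariance is
  gamma(k) = sigma^2 * sum_{i=0..q-k} theta_i * theta_{i+k},
and rho(k) = gamma(k) / gamma(0). Sigma^2 cancels.
  numerator   = (1)*(0.137) + (0.137)*(0.205) + (0.205)*(-0.241) = 0.11568.
  denominator = (1)^2 + (0.137)^2 + (0.205)^2 + (-0.241)^2 = 1.118875.
  rho(1) = 0.11568 / 1.118875 = 0.1034.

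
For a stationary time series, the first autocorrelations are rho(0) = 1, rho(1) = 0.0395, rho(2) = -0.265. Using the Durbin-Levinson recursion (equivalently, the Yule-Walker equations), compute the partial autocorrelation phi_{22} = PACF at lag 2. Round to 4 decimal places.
\phi_{22} = -0.2670

The PACF at lag k is phi_{kk}, the last component of the solution
to the Yule-Walker system G_k phi = r_k where
  (G_k)_{ij} = rho(|i - j|), (r_k)_i = rho(i), i,j = 1..k.
Equivalently, Durbin-Levinson gives phi_{kk} iteratively:
  phi_{11} = rho(1)
  phi_{kk} = [rho(k) - sum_{j=1..k-1} phi_{k-1,j} rho(k-j)]
            / [1 - sum_{j=1..k-1} phi_{k-1,j} rho(j)],
  phi_{k,j} = phi_{k-1,j} - phi_{kk} phi_{k-1,k-j},  j = 1..k-1.
Step k = 1:
  phi_11 = rho(1) = 0.0395.
Step k = 2:
  phi_22 = [rho(2) - phi_11 rho(1)] / [1 - phi_11 rho(1)] = [-0.265 - (0.0395)(0.0395)] / [1 - (0.0395)(0.0395)]
         = -0.26656025 / 0.99843975 = -0.267.
Therefore phi_{22} = -0.2670.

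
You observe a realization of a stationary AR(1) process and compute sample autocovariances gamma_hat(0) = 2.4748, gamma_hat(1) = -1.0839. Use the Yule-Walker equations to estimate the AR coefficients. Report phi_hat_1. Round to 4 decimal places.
\hat\phi_{1} = -0.4380

The Yule-Walker equations for an AR(p) process read, in matrix form,
  Gamma_p phi = r_p,   with   (Gamma_p)_{ij} = gamma(|i - j|),
                       (r_p)_i = gamma(i),   i,j = 1..p.
Substitute the sample gammas (Toeplitz matrix and right-hand side of size 1):
  Gamma_p = [[2.4748]]
  r_p     = [-1.0839]
With p = 1 this is the single equation gamma(0) phi_1 = gamma(1):
  phi_hat_1 = gamma(1) / gamma(0) = -1.0839 / 2.4748 = -0.4380.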